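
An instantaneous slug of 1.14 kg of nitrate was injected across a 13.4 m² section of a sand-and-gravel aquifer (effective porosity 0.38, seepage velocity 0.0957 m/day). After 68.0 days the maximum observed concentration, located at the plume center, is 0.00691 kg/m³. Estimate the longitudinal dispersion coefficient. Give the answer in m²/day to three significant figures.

1.23 m²/day

At the plume center C_max = M/(n_e·A·√(4πDt)), so D = M²/(4πt·(n_e·A·C_max)²).
n_e·A·C_max = 0.38 × 13.4 × 0.00691 = 0.03519 kg/m.
D = 1.14²/(4π × 68.0 × 0.03519²) = 1.23 m²/day.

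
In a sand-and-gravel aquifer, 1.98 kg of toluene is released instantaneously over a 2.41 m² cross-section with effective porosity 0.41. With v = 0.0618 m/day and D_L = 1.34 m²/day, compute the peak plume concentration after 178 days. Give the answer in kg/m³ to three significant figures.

The peak of an instantaneous 1D plume sits at x = vt; there the Gaussian factor is 1 and C_max = M/(n_e·A·√(4πDt)), where n_e·A is the pore area the mass is dissolved in.
√(4πDt) = √(4π × 1.34 × 178) = 54.75 m, so C_max = 1.98/(0.41 × 2.41 × 54.75) = 0.0366 kg/m³.

0.0366 kg/m³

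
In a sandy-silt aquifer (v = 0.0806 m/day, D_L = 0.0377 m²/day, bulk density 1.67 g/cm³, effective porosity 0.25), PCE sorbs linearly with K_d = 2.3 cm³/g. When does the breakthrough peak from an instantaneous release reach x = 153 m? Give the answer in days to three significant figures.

Retardation factor R = 1 + ρ_b·K_d/n = 1 + 1.67 × 2.3/0.25 = 16.36.
Sorption retards both mechanisms: v_R = v/R = 0.004927 m/day, D_R = D/R = 0.002304 m²/day.
Peak time from v_R²t² + 2D_R t − x² = 0: t = (√(D_R² + v_R²x²) − D_R)/v_R².
√(D_R² + v_R²x²) = √(0.002304² + 0.004927² × 153²) = 0.7538; v_R² = 2.428e-05.
t = (0.7538 − 0.002304)/2.428e-05 = 31000 days.

31000 days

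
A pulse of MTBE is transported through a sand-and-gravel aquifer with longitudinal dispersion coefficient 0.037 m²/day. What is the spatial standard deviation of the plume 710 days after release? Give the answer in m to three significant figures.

7.25 m

Dispersive spreading gives a Gaussian with σ² = 2Dt; advection only shifts the center.
σ = √(2 × 0.037 × 710) = 7.25 m.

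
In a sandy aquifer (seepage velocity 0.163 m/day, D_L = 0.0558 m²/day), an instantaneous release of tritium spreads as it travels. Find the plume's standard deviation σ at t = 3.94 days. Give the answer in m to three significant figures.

Dispersive spreading gives a Gaussian with σ² = 2Dt; advection only shifts the center.
σ = √(2 × 0.0558 × 3.94) = 0.663 m.

0.663 m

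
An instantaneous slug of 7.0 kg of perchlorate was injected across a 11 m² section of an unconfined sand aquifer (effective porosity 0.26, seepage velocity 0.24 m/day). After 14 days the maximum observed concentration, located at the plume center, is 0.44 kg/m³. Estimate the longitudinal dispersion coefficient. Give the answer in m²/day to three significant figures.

At the plume center C_max = M/(n_e·A·√(4πDt)), so D = M²/(4πt·(n_e·A·C_max)²).
n_e·A·C_max = 0.26 × 11 × 0.44 = 1.258 kg/m.
D = 7.0²/(4π × 14 × 1.258²) = 0.176 m²/day.

0.176 m²/day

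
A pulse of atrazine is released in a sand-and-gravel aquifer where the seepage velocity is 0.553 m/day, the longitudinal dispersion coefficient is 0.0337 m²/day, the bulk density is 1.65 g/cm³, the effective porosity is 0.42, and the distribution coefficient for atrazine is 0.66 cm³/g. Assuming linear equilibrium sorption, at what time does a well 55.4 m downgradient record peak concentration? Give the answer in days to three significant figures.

360 days

Retardation factor R = 1 + ρ_b·K_d/n = 1 + 1.65 × 0.66/0.42 = 3.593.
Sorption retards both mechanisms: v_R = v/R = 0.1539 m/day, D_R = D/R = 0.009379 m²/day.
Peak time from v_R²t² + 2D_R t − x² = 0: t = (√(D_R² + v_R²x²) − D_R)/v_R².
√(D_R² + v_R²x²) = √(0.009379² + 0.1539² × 55.4²) = 8.526; v_R² = 0.02369.
t = (8.526 − 0.009379)/0.02369 = 360 days.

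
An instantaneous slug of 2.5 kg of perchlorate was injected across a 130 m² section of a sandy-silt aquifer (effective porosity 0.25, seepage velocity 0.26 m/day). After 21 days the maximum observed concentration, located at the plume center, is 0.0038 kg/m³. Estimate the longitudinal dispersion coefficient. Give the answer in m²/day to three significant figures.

At the plume center C_max = M/(n_e·A·√(4πDt)), so D = M²/(4πt·(n_e·A·C_max)²).
n_e·A·C_max = 0.25 × 130 × 0.0038 = 0.1235 kg/m.
D = 2.5²/(4π × 21 × 0.1235²) = 1.55 m²/day.

1.55 m²/day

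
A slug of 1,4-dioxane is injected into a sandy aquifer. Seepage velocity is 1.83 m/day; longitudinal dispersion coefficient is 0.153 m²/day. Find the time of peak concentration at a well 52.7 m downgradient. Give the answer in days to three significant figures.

28.8 days

For the 1D instantaneous-source solution, setting ∂C/∂t = 0 at fixed x gives v²t² + 2Dt − x² = 0, so t = (√(D² + v²x²) − D)/v².
√(D² + v²x²) = √(0.153² + 1.83² × 52.7²) = 96.44; v² = 3.3489.
t = (96.44 − 0.153)/3.3489 = 28.8 days (vs. the pure-advection estimate x/v = 28.8 d).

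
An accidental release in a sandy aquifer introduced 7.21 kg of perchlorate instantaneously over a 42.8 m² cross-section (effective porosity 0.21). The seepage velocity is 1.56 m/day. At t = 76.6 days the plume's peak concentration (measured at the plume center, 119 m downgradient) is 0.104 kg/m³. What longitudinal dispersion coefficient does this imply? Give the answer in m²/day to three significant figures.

At the plume center C_max = M/(n_e·A·√(4πDt)), so D = M²/(4πt·(n_e·A·C_max)²).
n_e·A·C_max = 0.21 × 42.8 × 0.104 = 0.9348 kg/m.
D = 7.21²/(4π × 76.6 × 0.9348²) = 0.0618 m²/day.

0.0618 m²/day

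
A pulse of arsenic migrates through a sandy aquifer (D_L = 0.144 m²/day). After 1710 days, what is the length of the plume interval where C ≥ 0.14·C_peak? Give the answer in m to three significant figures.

The plume is Gaussian with σ = √(2Dt) = √(2 × 0.144 × 1710) = 22.19 m.
C/C_peak = exp(−Δx²/(2σ²)) = 0.14 ⇒ Δx = σ·√(−2 ln 0.14) = 22.19 × 1.983 = 44.00 m.
Width = 2Δx = 88.0 m.

88.0 m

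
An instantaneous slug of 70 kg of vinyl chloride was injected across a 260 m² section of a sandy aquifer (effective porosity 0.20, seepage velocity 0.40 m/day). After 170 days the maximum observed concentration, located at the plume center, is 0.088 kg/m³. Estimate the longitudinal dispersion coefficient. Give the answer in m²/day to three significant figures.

At the plume center C_max = M/(n_e·A·√(4πDt)), so D = M²/(4πt·(n_e·A·C_max)²).
n_e·A·C_max = 0.20 × 260 × 0.088 = 4.576 kg/m.
D = 70²/(4π × 170 × 4.576²) = 0.110 m²/day.

0.110 m²/day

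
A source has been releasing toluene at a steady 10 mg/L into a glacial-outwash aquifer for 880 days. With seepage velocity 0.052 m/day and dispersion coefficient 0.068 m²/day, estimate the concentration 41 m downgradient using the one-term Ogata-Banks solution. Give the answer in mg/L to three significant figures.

6.68 mg/L

For a continuous step input, C/C₀ ≈ ½·erfc((x−vt)/(2√(Dt))).
vt = 0.052 × 880 = 45.76 m and 2√(Dt) = 2√(0.068 × 880) = 15.47 m.
Argument (x−vt)/(2√(Dt)) = (41 − 45.76)/15.47 = -0.3077; ½·erfc(-0.3077) = 0.6683.
C = 10 × 0.6683 = 6.68 mg/L.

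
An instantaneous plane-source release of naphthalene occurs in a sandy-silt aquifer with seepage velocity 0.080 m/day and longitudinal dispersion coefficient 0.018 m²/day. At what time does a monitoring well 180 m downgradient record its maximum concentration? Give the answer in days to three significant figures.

For the 1D instantaneous-source solution, setting ∂C/∂t = 0 at fixed x gives v²t² + 2Dt − x² = 0, so t = (√(D² + v²x²) − D)/v².
√(D² + v²x²) = √(0.018² + 0.080² × 180²) = 14.40; v² = 0.0064.
t = (14.40 − 0.018)/0.0064 = 2250 days (vs. the pure-advection estimate x/v = 2250 d).

2250 days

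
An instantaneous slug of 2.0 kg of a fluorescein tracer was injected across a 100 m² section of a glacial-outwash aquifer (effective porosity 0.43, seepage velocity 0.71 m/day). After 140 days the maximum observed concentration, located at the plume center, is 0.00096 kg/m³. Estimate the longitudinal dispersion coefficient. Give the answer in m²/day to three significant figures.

At the plume center C_max = M/(n_e·A·√(4πDt)), so D = M²/(4πt·(n_e·A·C_max)²).
n_e·A·C_max = 0.43 × 100 × 0.00096 = 0.04128 kg/m.
D = 2.0²/(4π × 140 × 0.04128²) = 1.33 m²/day.

1.33 m²/day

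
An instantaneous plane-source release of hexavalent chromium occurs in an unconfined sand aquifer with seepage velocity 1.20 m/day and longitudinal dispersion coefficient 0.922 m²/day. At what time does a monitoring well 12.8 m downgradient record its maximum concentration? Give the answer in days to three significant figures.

10.0 days

For the 1D instantaneous-source solution, setting ∂C/∂t = 0 at fixed x gives v²t² + 2Dt − x² = 0, so t = (√(D² + v²x²) − D)/v².
√(D² + v²x²) = √(0.922² + 1.20² × 12.8²) = 15.39; v² = 1.44.
t = (15.39 − 0.922)/1.44 = 10.0 days (vs. the pure-advection estimate x/v = 10.7 d).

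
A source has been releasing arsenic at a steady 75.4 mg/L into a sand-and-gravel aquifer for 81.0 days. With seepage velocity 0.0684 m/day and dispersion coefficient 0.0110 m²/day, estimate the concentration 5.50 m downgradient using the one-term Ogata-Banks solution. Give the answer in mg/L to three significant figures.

For a continuous step input, C/C₀ ≈ ½·erfc((x−vt)/(2√(Dt))).
vt = 0.0684 × 81.0 = 5.5404 m and 2√(Dt) = 2√(0.0110 × 81.0) = 1.888 m.
Argument (x−vt)/(2√(Dt)) = (5.50 − 5.5404)/1.888 = -0.02140; ½·erfc(-0.02140) = 0.5121.
C = 75.4 × 0.5121 = 38.6 mg/L.

38.6 mg/L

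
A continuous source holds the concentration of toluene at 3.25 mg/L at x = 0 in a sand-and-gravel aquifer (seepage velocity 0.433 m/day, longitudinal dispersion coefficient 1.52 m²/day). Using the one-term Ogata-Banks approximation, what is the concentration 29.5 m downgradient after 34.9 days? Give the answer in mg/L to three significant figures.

For a continuous step input, C/C₀ ≈ ½·erfc((x−vt)/(2√(Dt))).
vt = 0.433 × 34.9 = 15.1117 m and 2√(Dt) = 2√(1.52 × 34.9) = 14.57 m.
Argument (x−vt)/(2√(Dt)) = (29.5 − 15.1117)/14.57 = 0.9875; ½·erfc(0.9875) = 0.08128.
C = 3.25 × 0.08128 = 0.264 mg/L.

0.264 mg/L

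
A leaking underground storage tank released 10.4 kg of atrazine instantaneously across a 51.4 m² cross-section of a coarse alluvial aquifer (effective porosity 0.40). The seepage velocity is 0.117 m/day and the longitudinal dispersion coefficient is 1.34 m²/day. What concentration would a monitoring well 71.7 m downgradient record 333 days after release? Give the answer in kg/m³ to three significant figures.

For an instantaneous plane source, C(x,t) = M/(n_e·A·√(4πDt)) · exp(−(x−vt)²/(4Dt)), with n_e·A the pore (flow) area.
Plume center vt = 0.117 × 333 = 38.961 m, so the well at 71.7 m is 32.739 m downgradient of the peak.
√(4πDt) = 74.88 m, giving peak height M/(n_e·A·√(4πDt)) = 10.4/(0.40 × 51.4 × 74.88) = 0.006755 kg/m³.
(x−vt)²/(4Dt) = (32.739)²/(4 × 1.34 × 333) = 0.6005; exp(−0.6005) = 0.5485.
C = 0.006755 × 0.5485 = 0.00371 kg/m³.

0.00371 kg/m³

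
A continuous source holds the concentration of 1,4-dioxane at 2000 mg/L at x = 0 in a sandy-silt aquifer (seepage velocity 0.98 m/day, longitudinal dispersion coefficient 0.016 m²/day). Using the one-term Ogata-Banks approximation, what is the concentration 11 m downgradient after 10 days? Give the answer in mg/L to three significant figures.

33.9 mg/L

For a continuous step input, C/C₀ ≈ ½·erfc((x−vt)/(2√(Dt))).
vt = 0.98 × 10 = 9.8 m and 2√(Dt) = 2√(0.016 × 10) = 0.8000 m.
Argument (x−vt)/(2√(Dt)) = (11 − 9.8)/0.8000 = 1.500; ½·erfc(1.500) = 0.01695.
C = 2000 × 0.01695 = 33.9 mg/L.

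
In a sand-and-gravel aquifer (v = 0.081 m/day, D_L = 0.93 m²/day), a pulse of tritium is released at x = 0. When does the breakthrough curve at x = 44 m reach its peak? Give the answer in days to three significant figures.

For the 1D instantaneous-source solution, setting ∂C/∂t = 0 at fixed x gives v²t² + 2Dt − x² = 0, so t = (√(D² + v²x²) − D)/v².
√(D² + v²x²) = √(0.93² + 0.081² × 44²) = 3.683; v² = 0.006561.
t = (3.683 − 0.93)/0.006561 = 420 days (vs. the pure-advection estimate x/v = 543 d).

420 days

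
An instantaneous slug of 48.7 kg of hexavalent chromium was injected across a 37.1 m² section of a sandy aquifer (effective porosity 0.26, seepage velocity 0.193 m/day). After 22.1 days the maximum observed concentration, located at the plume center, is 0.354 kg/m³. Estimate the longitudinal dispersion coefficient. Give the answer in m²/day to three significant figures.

0.732 m²/day

At the plume center C_max = M/(n_e·A·√(4πDt)), so D = M²/(4πt·(n_e·A·C_max)²).
n_e·A·C_max = 0.26 × 37.1 × 0.354 = 3.415 kg/m.
D = 48.7²/(4π × 22.1 × 3.415²) = 0.732 m²/day.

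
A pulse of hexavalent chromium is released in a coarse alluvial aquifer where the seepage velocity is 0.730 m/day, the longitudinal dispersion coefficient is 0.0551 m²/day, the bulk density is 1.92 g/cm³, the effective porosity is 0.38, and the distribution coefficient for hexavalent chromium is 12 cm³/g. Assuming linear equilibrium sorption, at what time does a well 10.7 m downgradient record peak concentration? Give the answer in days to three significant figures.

Retardation factor R = 1 + ρ_b·K_d/n = 1 + 1.92 × 12/0.38 = 61.63.
Sorption retards both mechanisms: v_R = v/R = 0.01184 m/day, D_R = D/R = 0.0008940 m²/day.
Peak time from v_R²t² + 2D_R t − x² = 0: t = (√(D_R² + v_R²x²) − D_R)/v_R².
√(D_R² + v_R²x²) = √(0.0008940² + 0.01184² × 10.7²) = 0.1267; v_R² = 0.0001402.
t = (0.1267 − 0.0008940)/0.0001402 = 897 days.

897 days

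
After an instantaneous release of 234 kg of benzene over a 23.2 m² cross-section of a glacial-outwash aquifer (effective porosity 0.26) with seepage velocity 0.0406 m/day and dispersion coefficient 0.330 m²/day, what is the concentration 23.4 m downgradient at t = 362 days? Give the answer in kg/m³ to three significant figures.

For an instantaneous plane source, C(x,t) = M/(n_e·A·√(4πDt)) · exp(−(x−vt)²/(4Dt)), with n_e·A the pore (flow) area.
Plume center vt = 0.0406 × 362 = 14.6972 m, so the well at 23.4 m is 8.7028 m downgradient of the peak.
√(4πDt) = 38.75 m, giving peak height M/(n_e·A·√(4πDt)) = 234/(0.26 × 23.2 × 38.75) = 1.001 kg/m³.
(x−vt)²/(4Dt) = (8.7028)²/(4 × 0.330 × 362) = 0.1585; exp(−0.1585) = 0.8534.
C = 1.001 × 0.8534 = 0.854 kg/m³.

0.854 kg/m³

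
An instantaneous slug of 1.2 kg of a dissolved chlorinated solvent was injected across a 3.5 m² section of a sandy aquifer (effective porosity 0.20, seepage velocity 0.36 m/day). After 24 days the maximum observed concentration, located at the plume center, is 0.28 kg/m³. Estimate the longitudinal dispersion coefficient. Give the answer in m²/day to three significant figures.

0.124 m²/day

At the plume center C_max = M/(n_e·A·√(4πDt)), so D = M²/(4πt·(n_e·A·C_max)²).
n_e·A·C_max = 0.20 × 3.5 × 0.28 = 0.1960 kg/m.
D = 1.2²/(4π × 24 × 0.1960²) = 0.124 m²/day.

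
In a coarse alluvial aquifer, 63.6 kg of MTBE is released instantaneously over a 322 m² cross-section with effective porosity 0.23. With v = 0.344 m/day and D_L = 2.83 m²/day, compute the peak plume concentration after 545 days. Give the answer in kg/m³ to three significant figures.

0.00617 kg/m³

The peak of an instantaneous 1D plume sits at x = vt; there the Gaussian factor is 1 and C_max = M/(n_e·A·√(4πDt)), where n_e·A is the pore area the mass is dissolved in.
√(4πDt) = √(4π × 2.83 × 545) = 139.2 m, so C_max = 63.6/(0.23 × 322 × 139.2) = 0.00617 kg/m³.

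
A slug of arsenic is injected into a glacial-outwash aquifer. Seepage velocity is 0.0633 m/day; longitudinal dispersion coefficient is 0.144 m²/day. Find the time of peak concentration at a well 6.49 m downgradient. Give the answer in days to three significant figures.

72.7 days

For the 1D instantaneous-source solution, setting ∂C/∂t = 0 at fixed x gives v²t² + 2Dt − x² = 0, so t = (√(D² + v²x²) − D)/v².
√(D² + v²x²) = √(0.144² + 0.0633² × 6.49²) = 0.4353; v² = 0.00400689.
t = (0.4353 − 0.144)/0.00400689 = 72.7 days (vs. the pure-advection estimate x/v = 103 d).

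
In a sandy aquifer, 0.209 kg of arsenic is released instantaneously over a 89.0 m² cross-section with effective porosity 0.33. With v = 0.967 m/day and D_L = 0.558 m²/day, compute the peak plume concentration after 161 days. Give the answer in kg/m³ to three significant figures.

0.000212 kg/m³

The peak of an instantaneous 1D plume sits at x = vt; there the Gaussian factor is 1 and C_max = M/(n_e·A·√(4πDt)), where n_e·A is the pore area the mass is dissolved in.
√(4πDt) = √(4π × 0.558 × 161) = 33.60 m, so C_max = 0.209/(0.33 × 89.0 × 33.60) = 0.000212 kg/m³.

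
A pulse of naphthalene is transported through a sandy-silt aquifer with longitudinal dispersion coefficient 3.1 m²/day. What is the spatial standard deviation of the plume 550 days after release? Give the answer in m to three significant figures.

58.4 m

Dispersive spreading gives a Gaussian with σ² = 2Dt; advection only shifts the center.
σ = √(2 × 3.1 × 550) = 58.4 m.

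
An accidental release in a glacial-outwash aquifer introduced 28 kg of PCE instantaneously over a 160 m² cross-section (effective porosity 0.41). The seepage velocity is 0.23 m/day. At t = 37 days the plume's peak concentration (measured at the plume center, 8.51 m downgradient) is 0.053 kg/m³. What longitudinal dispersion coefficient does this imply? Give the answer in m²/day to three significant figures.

0.139 m²/day

At the plume center C_max = M/(n_e·A·√(4πDt)), so D = M²/(4πt·(n_e·A·C_max)²).
n_e·A·C_max = 0.41 × 160 × 0.053 = 3.477 kg/m.
D = 28²/(4π × 37 × 3.477²) = 0.139 m²/day.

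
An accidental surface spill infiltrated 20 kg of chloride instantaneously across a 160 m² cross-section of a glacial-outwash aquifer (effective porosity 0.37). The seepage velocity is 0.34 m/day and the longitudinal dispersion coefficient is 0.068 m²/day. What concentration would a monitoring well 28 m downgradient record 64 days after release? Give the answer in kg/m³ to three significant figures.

0.00488 kg/m³

For an instantaneous plane source, C(x,t) = M/(n_e·A·√(4πDt)) · exp(−(x−vt)²/(4Dt)), with n_e·A the pore (flow) area.
Plume center vt = 0.34 × 64 = 21.76 m, so the well at 28 m is 6.24 m downgradient of the peak.
√(4πDt) = 7.395 m, giving peak height M/(n_e·A·√(4πDt)) = 20/(0.37 × 160 × 7.395) = 0.04568 kg/m³.
(x−vt)²/(4Dt) = (6.24)²/(4 × 0.068 × 64) = 2.237; exp(−2.237) = 0.1068.
C = 0.04568 × 0.1068 = 0.00488 kg/m³.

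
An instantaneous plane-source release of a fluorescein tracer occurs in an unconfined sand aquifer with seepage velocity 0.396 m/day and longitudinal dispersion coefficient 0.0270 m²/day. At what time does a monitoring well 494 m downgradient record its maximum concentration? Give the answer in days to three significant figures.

1250 days

For the 1D instantaneous-source solution, setting ∂C/∂t = 0 at fixed x gives v²t² + 2Dt − x² = 0, so t = (√(D² + v²x²) − D)/v².
√(D² + v²x²) = √(0.0270² + 0.396² × 494²) = 195.6; v² = 0.156816.
t = (195.6 − 0.0270)/0.156816 = 1250 days (vs. the pure-advection estimate x/v = 1250 d).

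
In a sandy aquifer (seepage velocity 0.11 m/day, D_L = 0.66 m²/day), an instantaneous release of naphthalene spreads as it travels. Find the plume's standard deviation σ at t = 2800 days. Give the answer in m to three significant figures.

Dispersive spreading gives a Gaussian with σ² = 2Dt; advection only shifts the center.
σ = √(2 × 0.66 × 2800) = 60.8 m.

60.8 m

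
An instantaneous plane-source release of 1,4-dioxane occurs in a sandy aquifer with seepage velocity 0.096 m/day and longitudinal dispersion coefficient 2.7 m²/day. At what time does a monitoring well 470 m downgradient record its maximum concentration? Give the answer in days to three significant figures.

4610 days

For the 1D instantaneous-source solution, setting ∂C/∂t = 0 at fixed x gives v²t² + 2Dt − x² = 0, so t = (√(D² + v²x²) − D)/v².
√(D² + v²x²) = √(2.7² + 0.096² × 470²) = 45.20; v² = 0.009216.
t = (45.20 − 2.7)/0.009216 = 4610 days (vs. the pure-advection estimate x/v = 4900 d).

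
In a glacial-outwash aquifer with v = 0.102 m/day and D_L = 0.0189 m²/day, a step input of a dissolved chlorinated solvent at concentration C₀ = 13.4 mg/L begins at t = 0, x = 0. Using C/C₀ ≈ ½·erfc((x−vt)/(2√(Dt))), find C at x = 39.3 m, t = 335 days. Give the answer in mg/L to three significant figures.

For a continuous step input, C/C₀ ≈ ½·erfc((x−vt)/(2√(Dt))).
vt = 0.102 × 335 = 34.17 m and 2√(Dt) = 2√(0.0189 × 335) = 5.032 m.
Argument (x−vt)/(2√(Dt)) = (39.3 − 34.17)/5.032 = 1.019; ½·erfc(1.019) = 0.07478.
C = 13.4 × 0.07478 = 1.00 mg/L.

1.00 mg/L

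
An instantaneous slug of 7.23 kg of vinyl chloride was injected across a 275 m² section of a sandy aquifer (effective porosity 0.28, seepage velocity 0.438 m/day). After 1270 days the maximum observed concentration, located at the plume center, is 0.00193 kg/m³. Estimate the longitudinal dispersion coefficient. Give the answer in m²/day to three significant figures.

At the plume center C_max = M/(n_e·A·√(4πDt)), so D = M²/(4πt·(n_e·A·C_max)²).
n_e·A·C_max = 0.28 × 275 × 0.00193 = 0.1486 kg/m.
D = 7.23²/(4π × 1270 × 0.1486²) = 0.148 m²/day.

0.148 m²/day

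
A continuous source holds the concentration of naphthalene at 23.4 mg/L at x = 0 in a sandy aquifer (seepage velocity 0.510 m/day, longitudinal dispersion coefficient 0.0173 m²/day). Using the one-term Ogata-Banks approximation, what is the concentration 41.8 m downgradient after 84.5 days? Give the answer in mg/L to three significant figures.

18.1 mg/L

For a continuous step input, C/C₀ ≈ ½·erfc((x−vt)/(2√(Dt))).
vt = 0.510 × 84.5 = 43.095 m and 2√(Dt) = 2√(0.0173 × 84.5) = 2.418 m.
Argument (x−vt)/(2√(Dt)) = (41.8 − 43.095)/2.418 = -0.5356; ½·erfc(-0.5356) = 0.7756.
C = 23.4 × 0.7756 = 18.1 mg/L.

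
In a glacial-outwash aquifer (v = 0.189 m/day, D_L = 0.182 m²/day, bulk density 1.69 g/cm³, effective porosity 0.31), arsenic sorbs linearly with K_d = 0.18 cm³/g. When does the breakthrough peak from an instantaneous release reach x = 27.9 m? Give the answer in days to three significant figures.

Retardation factor R = 1 + ρ_b·K_d/n = 1 + 1.69 × 0.18/0.31 = 1.981.
Sorption retards both mechanisms: v_R = v/R = 0.09541 m/day, D_R = D/R = 0.09187 m²/day.
Peak time from v_R²t² + 2D_R t − x² = 0: t = (√(D_R² + v_R²x²) − D_R)/v_R².
√(D_R² + v_R²x²) = √(0.09187² + 0.09541² × 27.9²) = 2.664; v_R² = 0.009103.
t = (2.664 − 0.09187)/0.009103 = 283 days.

283 days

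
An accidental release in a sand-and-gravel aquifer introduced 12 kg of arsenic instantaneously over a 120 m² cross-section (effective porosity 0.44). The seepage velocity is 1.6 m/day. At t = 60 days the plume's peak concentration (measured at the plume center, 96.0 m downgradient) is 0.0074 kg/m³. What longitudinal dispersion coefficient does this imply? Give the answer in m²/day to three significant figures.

At the plume center C_max = M/(n_e·A·√(4πDt)), so D = M²/(4πt·(n_e·A·C_max)²).
n_e·A·C_max = 0.44 × 120 × 0.0074 = 0.3907 kg/m.
D = 12²/(4π × 60 × 0.3907²) = 1.25 m²/day.

1.25 m²/day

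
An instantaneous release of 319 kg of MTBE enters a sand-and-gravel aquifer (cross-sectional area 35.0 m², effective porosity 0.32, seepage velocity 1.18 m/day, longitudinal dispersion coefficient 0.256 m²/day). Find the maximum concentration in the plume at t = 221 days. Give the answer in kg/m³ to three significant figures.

The peak of an instantaneous 1D plume sits at x = vt; there the Gaussian factor is 1 and C_max = M/(n_e·A·√(4πDt)), where n_e·A is the pore area the mass is dissolved in.
√(4πDt) = √(4π × 0.256 × 221) = 26.66 m, so C_max = 319/(0.32 × 35.0 × 26.66) = 1.07 kg/m³.

1.07 kg/m³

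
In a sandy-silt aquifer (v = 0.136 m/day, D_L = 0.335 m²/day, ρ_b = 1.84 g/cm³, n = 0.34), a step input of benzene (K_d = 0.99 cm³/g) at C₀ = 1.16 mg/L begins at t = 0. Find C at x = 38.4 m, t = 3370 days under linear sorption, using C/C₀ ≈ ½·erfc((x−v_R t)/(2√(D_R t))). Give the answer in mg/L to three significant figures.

1.12 mg/L

Retardation factor R = 1 + ρ_b·K_d/n = 1 + 1.84 × 0.99/0.34 = 6.358.
Sorption retards both mechanisms: v_R = v/R = 0.02139 m/day, D_R = D/R = 0.05269 m²/day.
v_R·t = 0.02139 × 3370 = 72.0843 m; 2√(D_R t) = 26.65 m; argument = (38.4 − 72.0843)/26.65 = -1.264.
C = C₀ × ½·erfc(-1.264) = 1.16 × 0.9631 = 1.12 mg/L.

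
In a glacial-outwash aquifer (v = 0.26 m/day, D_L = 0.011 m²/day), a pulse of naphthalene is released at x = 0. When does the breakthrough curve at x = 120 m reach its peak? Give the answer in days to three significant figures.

461 days

For the 1D instantaneous-source solution, setting ∂C/∂t = 0 at fixed x gives v²t² + 2Dt − x² = 0, so t = (√(D² + v²x²) − D)/v².
√(D² + v²x²) = √(0.011² + 0.26² × 120²) = 31.20; v² = 0.0676.
t = (31.20 − 0.011)/0.0676 = 461 days (vs. the pure-advection estimate x/v = 462 d).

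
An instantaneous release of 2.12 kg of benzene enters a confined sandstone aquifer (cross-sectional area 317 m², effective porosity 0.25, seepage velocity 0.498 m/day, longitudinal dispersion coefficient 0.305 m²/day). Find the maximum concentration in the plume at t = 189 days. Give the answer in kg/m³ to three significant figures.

The peak of an instantaneous 1D plume sits at x = vt; there the Gaussian factor is 1 and C_max = M/(n_e·A·√(4πDt)), where n_e·A is the pore area the mass is dissolved in.
√(4πDt) = √(4π × 0.305 × 189) = 26.91 m, so C_max = 2.12/(0.25 × 317 × 26.91) = 0.000994 kg/m³.

0.000994 kg/m³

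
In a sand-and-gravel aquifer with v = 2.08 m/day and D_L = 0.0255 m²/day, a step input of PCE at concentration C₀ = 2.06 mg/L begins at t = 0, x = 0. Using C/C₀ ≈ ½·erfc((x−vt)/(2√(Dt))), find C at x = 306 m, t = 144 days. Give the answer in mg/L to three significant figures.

0.0173 mg/L

For a continuous step input, C/C₀ ≈ ½·erfc((x−vt)/(2√(Dt))).
vt = 2.08 × 144 = 299.52 m and 2√(Dt) = 2√(0.0255 × 144) = 3.832 m.
Argument (x−vt)/(2√(Dt)) = (306 − 299.52)/3.832 = 1.691; ½·erfc(1.691) = 0.008391.
C = 2.06 × 0.008391 = 0.0173 mg/L.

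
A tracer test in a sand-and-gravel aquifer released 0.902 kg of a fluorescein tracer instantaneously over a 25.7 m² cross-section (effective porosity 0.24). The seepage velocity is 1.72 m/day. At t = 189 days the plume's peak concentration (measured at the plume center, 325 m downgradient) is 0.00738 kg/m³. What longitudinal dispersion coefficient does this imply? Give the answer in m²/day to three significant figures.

0.165 m²/day

At the plume center C_max = M/(n_e·A·√(4πDt)), so D = M²/(4πt·(n_e·A·C_max)²).
n_e·A·C_max = 0.24 × 25.7 × 0.00738 = 0.04552 kg/m.
D = 0.902²/(4π × 189 × 0.04552²) = 0.165 m²/day.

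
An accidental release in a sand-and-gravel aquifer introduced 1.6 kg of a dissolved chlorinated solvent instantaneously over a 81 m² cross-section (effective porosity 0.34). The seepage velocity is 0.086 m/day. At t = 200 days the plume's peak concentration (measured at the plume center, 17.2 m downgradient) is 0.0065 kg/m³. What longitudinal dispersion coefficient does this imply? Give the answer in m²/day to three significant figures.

0.0318 m²/day

At the plume center C_max = M/(n_e·A·√(4πDt)), so D = M²/(4πt·(n_e·A·C_max)²).
n_e·A·C_max = 0.34 × 81 × 0.0065 = 0.1790 kg/m.
D = 1.6²/(4π × 200 × 0.1790²) = 0.0318 m²/day.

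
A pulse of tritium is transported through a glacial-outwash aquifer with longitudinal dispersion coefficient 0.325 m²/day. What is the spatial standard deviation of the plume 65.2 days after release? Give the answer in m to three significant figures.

6.51 m

Dispersive spreading gives a Gaussian with σ² = 2Dt; advection only shifts the center.
σ = √(2 × 0.325 × 65.2) = 6.51 m.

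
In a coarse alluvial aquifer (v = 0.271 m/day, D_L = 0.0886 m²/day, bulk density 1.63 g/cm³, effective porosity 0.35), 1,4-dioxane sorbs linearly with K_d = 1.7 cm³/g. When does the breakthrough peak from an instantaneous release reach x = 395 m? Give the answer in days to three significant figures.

Retardation factor R = 1 + ρ_b·K_d/n = 1 + 1.63 × 1.7/0.35 = 8.917.
Sorption retards both mechanisms: v_R = v/R = 0.03039 m/day, D_R = D/R = 0.009936 m²/day.
Peak time from v_R²t² + 2D_R t − x² = 0: t = (√(D_R² + v_R²x²) − D_R)/v_R².
√(D_R² + v_R²x²) = √(0.009936² + 0.03039² × 395²) = 12.00; v_R² = 0.0009236.
t = (12.00 − 0.009936)/0.0009236 = 13000 days.

13000 days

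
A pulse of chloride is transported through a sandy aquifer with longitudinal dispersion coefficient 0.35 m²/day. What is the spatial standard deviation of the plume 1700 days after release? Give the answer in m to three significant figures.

Dispersive spreading gives a Gaussian with σ² = 2Dt; advection only shifts the center.
σ = √(2 × 0.35 × 1700) = 34.5 m.

34.5 m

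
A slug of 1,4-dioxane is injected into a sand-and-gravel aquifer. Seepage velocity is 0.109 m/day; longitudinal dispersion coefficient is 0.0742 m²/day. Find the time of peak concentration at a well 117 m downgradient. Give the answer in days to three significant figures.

For the 1D instantaneous-source solution, setting ∂C/∂t = 0 at fixed x gives v²t² + 2Dt − x² = 0, so t = (√(D² + v²x²) − D)/v².
√(D² + v²x²) = √(0.0742² + 0.109² × 117²) = 12.75; v² = 0.011881.
t = (12.75 − 0.0742)/0.011881 = 1070 days (vs. the pure-advection estimate x/v = 1070 d).

1070 days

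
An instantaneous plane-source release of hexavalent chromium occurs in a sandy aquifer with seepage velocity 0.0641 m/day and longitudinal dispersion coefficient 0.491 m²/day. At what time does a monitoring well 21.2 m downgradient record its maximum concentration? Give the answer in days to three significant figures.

For the 1D instantaneous-source solution, setting ∂C/∂t = 0 at fixed x gives v²t² + 2Dt − x² = 0, so t = (√(D² + v²x²) − D)/v².
√(D² + v²x²) = √(0.491² + 0.0641² × 21.2²) = 1.445; v² = 0.00410881.
t = (1.445 − 0.491)/0.00410881 = 232 days (vs. the pure-advection estimate x/v = 331 d).

232 days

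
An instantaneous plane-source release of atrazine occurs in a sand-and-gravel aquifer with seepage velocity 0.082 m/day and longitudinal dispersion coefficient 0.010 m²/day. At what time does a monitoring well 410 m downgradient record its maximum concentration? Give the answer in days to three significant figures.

5000 days

For the 1D instantaneous-source solution, setting ∂C/∂t = 0 at fixed x gives v²t² + 2Dt − x² = 0, so t = (√(D² + v²x²) − D)/v².
√(D² + v²x²) = √(0.010² + 0.082² × 410²) = 33.62; v² = 0.006724.
t = (33.62 − 0.010)/0.006724 = 5000 days (vs. the pure-advection estimate x/v = 5000 d).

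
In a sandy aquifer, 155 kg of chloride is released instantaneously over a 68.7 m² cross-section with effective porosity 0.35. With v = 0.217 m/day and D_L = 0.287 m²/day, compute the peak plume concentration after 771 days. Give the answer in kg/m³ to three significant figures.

0.122 kg/m³

The peak of an instantaneous 1D plume sits at x = vt; there the Gaussian factor is 1 and C_max = M/(n_e·A·√(4πDt)), where n_e·A is the pore area the mass is dissolved in.
√(4πDt) = √(4π × 0.287 × 771) = 52.73 m, so C_max = 155/(0.35 × 68.7 × 52.73) = 0.122 kg/m³.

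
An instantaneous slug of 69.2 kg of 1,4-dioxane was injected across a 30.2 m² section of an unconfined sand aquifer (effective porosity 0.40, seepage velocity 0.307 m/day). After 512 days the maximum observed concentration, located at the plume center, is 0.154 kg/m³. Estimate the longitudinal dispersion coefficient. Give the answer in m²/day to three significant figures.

0.215 m²/day

At the plume center C_max = M/(n_e·A·√(4πDt)), so D = M²/(4πt·(n_e·A·C_max)²).
n_e·A·C_max = 0.40 × 30.2 × 0.154 = 1.860 kg/m.
D = 69.2²/(4π × 512 × 1.860²) = 0.215 m²/day.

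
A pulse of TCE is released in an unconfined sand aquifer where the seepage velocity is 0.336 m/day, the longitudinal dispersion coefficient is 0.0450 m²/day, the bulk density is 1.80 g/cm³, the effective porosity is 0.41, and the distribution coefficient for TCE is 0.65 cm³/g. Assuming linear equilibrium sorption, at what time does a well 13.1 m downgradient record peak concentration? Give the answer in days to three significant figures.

Retardation factor R = 1 + ρ_b·K_d/n = 1 + 1.80 × 0.65/0.41 = 3.854.
Sorption retards both mechanisms: v_R = v/R = 0.08718 m/day, D_R = D/R = 0.01168 m²/day.
Peak time from v_R²t² + 2D_R t − x² = 0: t = (√(D_R² + v_R²x²) − D_R)/v_R².
√(D_R² + v_R²x²) = √(0.01168² + 0.08718² × 13.1²) = 1.142; v_R² = 0.007600.
t = (1.142 − 0.01168)/0.007600 = 149 days.

149 days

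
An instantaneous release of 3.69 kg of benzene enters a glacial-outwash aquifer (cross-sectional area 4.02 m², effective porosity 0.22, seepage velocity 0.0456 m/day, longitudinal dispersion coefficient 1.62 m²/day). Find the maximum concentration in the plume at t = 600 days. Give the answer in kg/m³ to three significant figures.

The peak of an instantaneous 1D plume sits at x = vt; there the Gaussian factor is 1 and C_max = M/(n_e·A·√(4πDt)), where n_e·A is the pore area the mass is dissolved in.
√(4πDt) = √(4π × 1.62 × 600) = 110.5 m, so C_max = 3.69/(0.22 × 4.02 × 110.5) = 0.0378 kg/m³.

0.0378 kg/m³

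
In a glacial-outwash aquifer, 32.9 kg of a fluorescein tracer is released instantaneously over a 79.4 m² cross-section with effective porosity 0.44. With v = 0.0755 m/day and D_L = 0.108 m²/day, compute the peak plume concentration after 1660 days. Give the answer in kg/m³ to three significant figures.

0.0198 kg/m³

The peak of an instantaneous 1D plume sits at x = vt; there the Gaussian factor is 1 and C_max = M/(n_e·A·√(4πDt)), where n_e·A is the pore area the mass is dissolved in.
√(4πDt) = √(4π × 0.108 × 1660) = 47.46 m, so C_max = 32.9/(0.44 × 79.4 × 47.46) = 0.0198 kg/m³.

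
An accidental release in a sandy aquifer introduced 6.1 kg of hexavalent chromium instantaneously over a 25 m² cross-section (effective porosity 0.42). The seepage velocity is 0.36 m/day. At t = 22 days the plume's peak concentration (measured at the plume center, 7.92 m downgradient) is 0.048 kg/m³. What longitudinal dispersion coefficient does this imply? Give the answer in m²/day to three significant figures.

At the plume center C_max = M/(n_e·A·√(4πDt)), so D = M²/(4πt·(n_e·A·C_max)²).
n_e·A·C_max = 0.42 × 25 × 0.048 = 0.5040 kg/m.
D = 6.1²/(4π × 22 × 0.5040²) = 0.530 m²/day.

0.530 m²/day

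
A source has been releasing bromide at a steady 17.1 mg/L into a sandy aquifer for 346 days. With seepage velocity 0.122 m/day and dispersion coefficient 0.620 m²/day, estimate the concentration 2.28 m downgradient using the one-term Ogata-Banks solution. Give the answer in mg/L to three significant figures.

16.6 mg/L

For a continuous step input, C/C₀ ≈ ½·erfc((x−vt)/(2√(Dt))).
vt = 0.122 × 346 = 42.212 m and 2√(Dt) = 2√(0.620 × 346) = 29.29 m.
Argument (x−vt)/(2√(Dt)) = (2.28 − 42.212)/29.29 = -1.363; ½·erfc(-1.363) = 0.9730.
C = 17.1 × 0.9730 = 16.6 mg/L.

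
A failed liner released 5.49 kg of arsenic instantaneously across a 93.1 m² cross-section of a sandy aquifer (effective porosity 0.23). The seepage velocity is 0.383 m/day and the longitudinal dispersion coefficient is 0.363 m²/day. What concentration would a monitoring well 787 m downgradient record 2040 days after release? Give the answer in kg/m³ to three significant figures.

0.00263 kg/m³

For an instantaneous plane source, C(x,t) = M/(n_e·A·√(4πDt)) · exp(−(x−vt)²/(4Dt)), with n_e·A the pore (flow) area.
Plume center vt = 0.383 × 2040 = 781.32 m, so the well at 787 m is 5.68 m downgradient of the peak.
√(4πDt) = 96.47 m, giving peak height M/(n_e·A·√(4πDt)) = 5.49/(0.23 × 93.1 × 96.47) = 0.002658 kg/m³.
(x−vt)²/(4Dt) = (5.68)²/(4 × 0.363 × 2040) = 0.01089; exp(−0.01089) = 0.9892.
C = 0.002658 × 0.9892 = 0.00263 kg/m³.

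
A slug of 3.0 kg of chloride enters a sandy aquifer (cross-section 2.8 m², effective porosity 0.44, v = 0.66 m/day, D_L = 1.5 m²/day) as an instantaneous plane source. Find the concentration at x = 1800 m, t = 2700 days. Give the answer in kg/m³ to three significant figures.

For an instantaneous plane source, C(x,t) = M/(n_e·A·√(4πDt)) · exp(−(x−vt)²/(4Dt)), with n_e·A the pore (flow) area.
Plume center vt = 0.66 × 2700 = 1782 m, so the well at 1800 m is 18 m downgradient of the peak.
√(4πDt) = 225.6 m, giving peak height M/(n_e·A·√(4πDt)) = 3.0/(0.44 × 2.8 × 225.6) = 0.01079 kg/m³.
(x−vt)²/(4Dt) = (18)²/(4 × 1.5 × 2700) = 0.02000; exp(−0.02000) = 0.9802.
C = 0.01079 × 0.9802 = 0.0106 kg/m³.

0.0106 kg/m³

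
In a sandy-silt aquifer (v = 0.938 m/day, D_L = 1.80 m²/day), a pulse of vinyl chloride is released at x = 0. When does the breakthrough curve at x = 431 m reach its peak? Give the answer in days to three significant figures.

457 days

For the 1D instantaneous-source solution, setting ∂C/∂t = 0 at fixed x gives v²t² + 2Dt − x² = 0, so t = (√(D² + v²x²) − D)/v².
√(D² + v²x²) = √(1.80² + 0.938² × 431²) = 404.3; v² = 0.879844.
t = (404.3 − 1.80)/0.879844 = 457 days (vs. the pure-advection estimate x/v = 459 d).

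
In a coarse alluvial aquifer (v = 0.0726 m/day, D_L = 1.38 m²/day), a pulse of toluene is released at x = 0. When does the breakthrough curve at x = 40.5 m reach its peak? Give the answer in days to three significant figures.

For the 1D instantaneous-source solution, setting ∂C/∂t = 0 at fixed x gives v²t² + 2Dt − x² = 0, so t = (√(D² + v²x²) − D)/v².
√(D² + v²x²) = √(1.38² + 0.0726² × 40.5²) = 3.248; v² = 0.00527076.
t = (3.248 − 1.38)/0.00527076 = 354 days (vs. the pure-advection estimate x/v = 558 d).

354 days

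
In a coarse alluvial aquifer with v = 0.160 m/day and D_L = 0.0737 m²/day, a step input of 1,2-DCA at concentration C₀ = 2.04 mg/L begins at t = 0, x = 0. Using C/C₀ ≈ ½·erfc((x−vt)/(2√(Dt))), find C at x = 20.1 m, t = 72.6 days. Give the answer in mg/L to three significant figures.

0.00969 mg/L

For a continuous step input, C/C₀ ≈ ½·erfc((x−vt)/(2√(Dt))).
vt = 0.160 × 72.6 = 11.616 m and 2√(Dt) = 2√(0.0737 × 72.6) = 4.626 m.
Argument (x−vt)/(2√(Dt)) = (20.1 − 11.616)/4.626 = 1.834; ½·erfc(1.834) = 0.004748.
C = 2.04 × 0.004748 = 0.00969 mg/L.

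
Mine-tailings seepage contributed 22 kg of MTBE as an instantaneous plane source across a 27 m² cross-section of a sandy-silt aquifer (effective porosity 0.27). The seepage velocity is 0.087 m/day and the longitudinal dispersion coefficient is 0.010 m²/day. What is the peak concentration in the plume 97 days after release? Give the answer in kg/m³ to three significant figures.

The peak of an instantaneous 1D plume sits at x = vt; there the Gaussian factor is 1 and C_max = M/(n_e·A·√(4πDt)), where n_e·A is the pore area the mass is dissolved in.
√(4πDt) = √(4π × 0.010 × 97) = 3.491 m, so C_max = 22/(0.27 × 27 × 3.491) = 0.864 kg/m³.

0.864 kg/m³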